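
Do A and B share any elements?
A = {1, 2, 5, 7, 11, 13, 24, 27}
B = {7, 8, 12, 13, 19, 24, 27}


Disjoint means A ∩ B = ∅.
A ∩ B = {7, 13, 24, 27}
A ∩ B ≠ ∅, so A and B are NOT disjoint.

Yes — A and B share the element(s) of A ∩ B = {7, 13, 24, 27}, so they are not disjoint


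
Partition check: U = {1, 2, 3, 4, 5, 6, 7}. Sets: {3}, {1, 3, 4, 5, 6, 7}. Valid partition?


A partition requires: (1) non-empty parts, (2) pairwise disjoint, (3) union = U
Parts: {3}, {1, 3, 4, 5, 6, 7}
Union of parts: {1, 3, 4, 5, 6, 7}
U = {1, 2, 3, 4, 5, 6, 7}
All non-empty? True
Pairwise disjoint? False
Covers U? False

No, not a valid partition


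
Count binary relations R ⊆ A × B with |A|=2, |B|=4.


A relation from A to B is any subset of A × B.
|A × B| = 2 × 4 = 8
# relations = 2^|A × B| = 2^8 = 256

Number of relations = 256


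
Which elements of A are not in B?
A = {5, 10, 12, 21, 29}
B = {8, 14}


A \ B = elements in A but not in B
A = {5, 10, 12, 21, 29}
B = {8, 14}
Remove from A any elements in B
A \ B = {5, 10, 12, 21, 29}

A \ B = {5, 10, 12, 21, 29}


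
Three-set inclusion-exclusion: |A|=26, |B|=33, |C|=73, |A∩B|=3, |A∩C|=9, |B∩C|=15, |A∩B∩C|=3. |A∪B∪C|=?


|A∪B∪C| = |A|+|B|+|C| - |A∩B|-|A∩C|-|B∩C| + |A∩B∩C|
= 26+33+73 - 3-9-15 + 3
= 132 - 27 + 3
= 108

|A ∪ B ∪ C| = 108


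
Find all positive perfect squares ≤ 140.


Checking each candidate:
Condition: positive perfect squares ≤ 140
Result = {1, 4, 9, 16, 25, 36, 49, 64, 81, 100, 121}

{1, 4, 9, 16, 25, 36, 49, 64, 81, 100, 121}


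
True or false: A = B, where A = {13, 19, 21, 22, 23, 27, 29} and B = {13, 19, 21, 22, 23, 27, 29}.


Two sets are equal iff they have exactly the same elements.
A = {13, 19, 21, 22, 23, 27, 29}
B = {13, 19, 21, 22, 23, 27, 29}
Same elements → A = B

Yes, A = B


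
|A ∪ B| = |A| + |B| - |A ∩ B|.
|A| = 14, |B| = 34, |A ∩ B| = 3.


|A ∪ B| = |A| + |B| - |A ∩ B|
= 14 + 34 - 3
= 45

|A ∪ B| = 45


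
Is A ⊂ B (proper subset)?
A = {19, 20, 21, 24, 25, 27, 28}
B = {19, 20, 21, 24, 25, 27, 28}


A ⊂ B requires: A ⊆ B AND A ≠ B.
A ⊆ B? Yes
A = B? Yes
A = B, so A is not a PROPER subset.

No, A is not a proper subset of B


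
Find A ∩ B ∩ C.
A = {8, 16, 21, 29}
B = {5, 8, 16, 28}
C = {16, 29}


A ∩ B = {8, 16}
(A ∩ B) ∩ C = {16}

A ∩ B ∩ C = {16}


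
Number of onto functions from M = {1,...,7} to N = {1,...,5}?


n = |M| = 7, k = |N| = 5. Surjections via inclusion-exclusion:
S(n,k) = Σ(-1)^i × C(k,i) × (k-i)^n, i=0 to k
i=0: (-1)^0×C(5,0)×5^7 = 78125
i=1: (-1)^1×C(5,1)×4^7 = -81920
i=2: (-1)^2×C(5,2)×3^7 = 21870
i=3: (-1)^3×C(5,3)×2^7 = -1280
i=4: (-1)^4×C(5,4)×1^7 = 5
i=5: (-1)^5×C(5,5)×0^7 = 0
Total = 16800

Number of surjections = 16800


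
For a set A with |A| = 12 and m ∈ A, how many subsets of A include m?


Subsets of A containing m correspond to subsets of A \ {m}, which has 11 elements.
Count = 2^(n-1) = 2^11
= 2048

Number of subsets containing m = 2048


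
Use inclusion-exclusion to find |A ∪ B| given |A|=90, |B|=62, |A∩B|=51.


|A ∪ B| = |A| + |B| - |A ∩ B|
= 90 + 62 - 51
= 101

|A ∪ B| = 101


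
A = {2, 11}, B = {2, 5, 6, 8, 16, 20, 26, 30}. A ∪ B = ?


A ∪ B = all elements in A or B (or both)
A = {2, 11}
B = {2, 5, 6, 8, 16, 20, 26, 30}
A ∪ B = {2, 5, 6, 8, 11, 16, 20, 26, 30}

A ∪ B = {2, 5, 6, 8, 11, 16, 20, 26, 30}


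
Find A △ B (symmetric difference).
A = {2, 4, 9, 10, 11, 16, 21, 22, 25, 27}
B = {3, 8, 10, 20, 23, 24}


A △ B = (A \ B) ∪ (B \ A) = elements in exactly one of A or B
A \ B = {2, 4, 9, 11, 16, 21, 22, 25, 27}
B \ A = {3, 8, 20, 23, 24}
A △ B = {2, 3, 4, 8, 9, 11, 16, 20, 21, 22, 23, 24, 25, 27}

A △ B = {2, 3, 4, 8, 9, 11, 16, 20, 21, 22, 23, 24, 25, 27}


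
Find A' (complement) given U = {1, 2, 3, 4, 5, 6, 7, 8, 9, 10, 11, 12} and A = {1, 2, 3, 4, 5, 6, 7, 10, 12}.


Aᶜ = U \ A = elements in U but not in A
U = {1, 2, 3, 4, 5, 6, 7, 8, 9, 10, 11, 12}
A = {1, 2, 3, 4, 5, 6, 7, 10, 12}
Aᶜ = {8, 9, 11}

Aᶜ = {8, 9, 11}


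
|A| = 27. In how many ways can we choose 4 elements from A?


C(n,k) = n! / (k!(n-k)!)
C(27,4) = 27! / (4!23!)
= 17550

C(27,4) = 17550


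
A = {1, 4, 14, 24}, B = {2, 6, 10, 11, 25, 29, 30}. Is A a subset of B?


A ⊆ B means every element of A is in B.
Elements in A not in B: {1, 4, 14, 24}
So A ⊄ B.

No, A ⊄ B


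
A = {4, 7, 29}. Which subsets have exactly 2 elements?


|A| = 3, so A has C(3,2) = 3 subsets of size 2.
Enumerate by choosing 2 elements from A at a time:
{4, 7}, {4, 29}, {7, 29}

2-element subsets (3 total): {4, 7}, {4, 29}, {7, 29}


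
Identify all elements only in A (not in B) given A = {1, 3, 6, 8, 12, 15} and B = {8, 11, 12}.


A = {1, 3, 6, 8, 12, 15}
B = {8, 11, 12}
Region: only in A (not in B)
Elements: {1, 3, 6, 15}

Elements only in A (not in B): {1, 3, 6, 15}


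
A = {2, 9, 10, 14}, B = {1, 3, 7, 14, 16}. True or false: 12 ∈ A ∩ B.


A = {2, 9, 10, 14}, B = {1, 3, 7, 14, 16}
A ∩ B = elements in both A and B
A ∩ B = {14}
Checking if 12 ∈ A ∩ B
12 is not in A ∩ B → False

12 ∉ A ∩ B


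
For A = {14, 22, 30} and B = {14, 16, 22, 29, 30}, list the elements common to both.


A ∩ B = elements in both A and B
A = {14, 22, 30}
B = {14, 16, 22, 29, 30}
A ∩ B = {14, 22, 30}

A ∩ B = {14, 22, 30}


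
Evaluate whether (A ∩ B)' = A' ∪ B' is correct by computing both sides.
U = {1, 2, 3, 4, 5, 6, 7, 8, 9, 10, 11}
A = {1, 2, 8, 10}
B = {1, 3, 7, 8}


LHS: A ∩ B = {1, 8}
(A ∩ B)' = U \ (A ∩ B) = {2, 3, 4, 5, 6, 7, 9, 10, 11}
A' = {3, 4, 5, 6, 7, 9, 11}, B' = {2, 4, 5, 6, 9, 10, 11}
Claimed RHS: A' ∪ B' = {2, 3, 4, 5, 6, 7, 9, 10, 11}
Identity is VALID: LHS = RHS = {2, 3, 4, 5, 6, 7, 9, 10, 11} ✓

Identity is valid. (A ∩ B)' = A' ∪ B' = {2, 3, 4, 5, 6, 7, 9, 10, 11}


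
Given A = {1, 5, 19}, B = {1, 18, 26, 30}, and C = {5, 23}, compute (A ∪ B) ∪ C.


A ∪ B = {1, 5, 18, 19, 26, 30}
(A ∪ B) ∪ C = {1, 5, 18, 19, 23, 26, 30}

A ∪ B ∪ C = {1, 5, 18, 19, 23, 26, 30}


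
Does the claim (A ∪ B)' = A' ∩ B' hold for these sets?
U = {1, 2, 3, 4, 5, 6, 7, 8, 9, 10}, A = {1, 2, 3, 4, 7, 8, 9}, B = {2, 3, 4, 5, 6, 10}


LHS: A ∪ B = {1, 2, 3, 4, 5, 6, 7, 8, 9, 10}
(A ∪ B)' = U \ (A ∪ B) = ∅
A' = {5, 6, 10}, B' = {1, 7, 8, 9}
Claimed RHS: A' ∩ B' = ∅
Identity is VALID: LHS = RHS = ∅ ✓

Identity is valid. (A ∪ B)' = A' ∩ B' = ∅


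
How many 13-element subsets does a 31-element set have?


C(n,k) = n! / (k!(n-k)!)
C(31,13) = 31! / (13!18!)
= 206253075

C(31,13) = 206253075


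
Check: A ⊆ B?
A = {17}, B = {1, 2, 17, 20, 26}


A ⊆ B means every element of A is in B.
All elements of A are in B.
So A ⊆ B.

Yes, A ⊆ B


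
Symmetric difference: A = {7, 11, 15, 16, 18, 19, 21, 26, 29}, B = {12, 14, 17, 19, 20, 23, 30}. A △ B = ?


A △ B = (A \ B) ∪ (B \ A) = elements in exactly one of A or B
A \ B = {7, 11, 15, 16, 18, 21, 26, 29}
B \ A = {12, 14, 17, 20, 23, 30}
A △ B = {7, 11, 12, 14, 15, 16, 17, 18, 20, 21, 23, 26, 29, 30}

A △ B = {7, 11, 12, 14, 15, 16, 17, 18, 20, 21, 23, 26, 29, 30}


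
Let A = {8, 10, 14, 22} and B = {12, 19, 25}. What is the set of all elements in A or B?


A ∪ B = all elements in A or B (or both)
A = {8, 10, 14, 22}
B = {12, 19, 25}
A ∪ B = {8, 10, 12, 14, 19, 22, 25}

A ∪ B = {8, 10, 12, 14, 19, 22, 25}


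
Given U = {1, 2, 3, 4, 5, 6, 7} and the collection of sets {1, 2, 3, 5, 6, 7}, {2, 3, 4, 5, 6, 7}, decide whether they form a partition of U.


A partition requires: (1) non-empty parts, (2) pairwise disjoint, (3) union = U
Parts: {1, 2, 3, 5, 6, 7}, {2, 3, 4, 5, 6, 7}
Union of parts: {1, 2, 3, 4, 5, 6, 7}
U = {1, 2, 3, 4, 5, 6, 7}
All non-empty? True
Pairwise disjoint? False
Covers U? True

No, not a valid partition


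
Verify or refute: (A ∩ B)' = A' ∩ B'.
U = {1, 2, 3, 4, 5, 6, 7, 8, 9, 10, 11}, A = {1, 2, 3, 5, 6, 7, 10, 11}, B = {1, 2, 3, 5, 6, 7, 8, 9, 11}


LHS: A ∩ B = {1, 2, 3, 5, 6, 7, 11}
(A ∩ B)' = U \ (A ∩ B) = {4, 8, 9, 10}
A' = {4, 8, 9}, B' = {4, 10}
Claimed RHS: A' ∩ B' = {4}
Identity is INVALID: LHS = {4, 8, 9, 10} but the RHS claimed here equals {4}. The correct form is (A ∩ B)' = A' ∪ B'.

Identity is invalid: (A ∩ B)' = {4, 8, 9, 10} but A' ∩ B' = {4}. The correct De Morgan law is (A ∩ B)' = A' ∪ B'.


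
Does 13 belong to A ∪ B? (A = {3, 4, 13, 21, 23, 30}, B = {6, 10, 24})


A = {3, 4, 13, 21, 23, 30}, B = {6, 10, 24}
A ∪ B = all elements in A or B
A ∪ B = {3, 4, 6, 10, 13, 21, 23, 24, 30}
Checking if 13 ∈ A ∪ B
13 is in A ∪ B → True

13 ∈ A ∪ B


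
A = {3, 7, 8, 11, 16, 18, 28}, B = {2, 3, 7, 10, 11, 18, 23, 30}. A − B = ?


A \ B = elements in A but not in B
A = {3, 7, 8, 11, 16, 18, 28}
B = {2, 3, 7, 10, 11, 18, 23, 30}
Remove from A any elements in B
A \ B = {8, 16, 28}

A \ B = {8, 16, 28}


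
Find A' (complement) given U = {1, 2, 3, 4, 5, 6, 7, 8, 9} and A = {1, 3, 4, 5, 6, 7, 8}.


Aᶜ = U \ A = elements in U but not in A
U = {1, 2, 3, 4, 5, 6, 7, 8, 9}
A = {1, 3, 4, 5, 6, 7, 8}
Aᶜ = {2, 9}

Aᶜ = {2, 9}


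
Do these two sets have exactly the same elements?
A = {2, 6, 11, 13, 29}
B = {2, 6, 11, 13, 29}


Two sets are equal iff they have exactly the same elements.
A = {2, 6, 11, 13, 29}
B = {2, 6, 11, 13, 29}
Same elements → A = B

Yes, A = B


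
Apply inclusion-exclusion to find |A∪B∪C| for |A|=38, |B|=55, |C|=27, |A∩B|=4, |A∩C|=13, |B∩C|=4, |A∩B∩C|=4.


|A∪B∪C| = |A|+|B|+|C| - |A∩B|-|A∩C|-|B∩C| + |A∩B∩C|
= 38+55+27 - 4-13-4 + 4
= 120 - 21 + 4
= 103

|A ∪ B ∪ C| = 103


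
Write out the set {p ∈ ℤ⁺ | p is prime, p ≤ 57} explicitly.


Checking each candidate:
Condition: primes ≤ 57
Result = {2, 3, 5, 7, 11, 13, 17, 19, 23, 29, 31, 37, 41, 43, 47, 53}

{2, 3, 5, 7, 11, 13, 17, 19, 23, 29, 31, 37, 41, 43, 47, 53}


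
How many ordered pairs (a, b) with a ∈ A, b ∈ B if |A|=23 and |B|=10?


|A × B| = |A| × |B|
= 23 × 10
= 230

|A × B| = 230


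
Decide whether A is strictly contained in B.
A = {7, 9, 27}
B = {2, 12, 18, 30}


A ⊂ B requires: A ⊆ B AND A ≠ B.
A ⊆ B? No
A ⊄ B, so A is not a proper subset.

No, A is not a proper subset of B


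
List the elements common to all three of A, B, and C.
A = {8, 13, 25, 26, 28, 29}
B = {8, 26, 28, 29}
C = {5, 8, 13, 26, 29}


A ∩ B = {8, 26, 28, 29}
(A ∩ B) ∩ C = {8, 26, 29}

A ∩ B ∩ C = {8, 26, 29}


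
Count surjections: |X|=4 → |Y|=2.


n = |X| = 4, k = |Y| = 2. Surjections via inclusion-exclusion:
S(n,k) = Σ(-1)^i × C(k,i) × (k-i)^n, i=0 to k
i=0: (-1)^0×C(2,0)×2^4 = 16
i=1: (-1)^1×C(2,1)×1^4 = -2
i=2: (-1)^2×C(2,2)×0^4 = 0
Total = 14

Number of surjections = 14


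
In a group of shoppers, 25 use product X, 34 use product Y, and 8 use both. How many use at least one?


|A ∪ B| = |A| + |B| - |A ∩ B|
= 25 + 34 - 8
= 51

|A ∪ B| = 51


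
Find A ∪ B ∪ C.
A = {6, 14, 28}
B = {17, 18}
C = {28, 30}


A ∪ B = {6, 14, 17, 18, 28}
(A ∪ B) ∪ C = {6, 14, 17, 18, 28, 30}

A ∪ B ∪ C = {6, 14, 17, 18, 28, 30}


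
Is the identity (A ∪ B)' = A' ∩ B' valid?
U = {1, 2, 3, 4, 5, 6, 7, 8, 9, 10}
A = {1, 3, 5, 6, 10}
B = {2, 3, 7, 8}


LHS: A ∪ B = {1, 2, 3, 5, 6, 7, 8, 10}
(A ∪ B)' = U \ (A ∪ B) = {4, 9}
A' = {2, 4, 7, 8, 9}, B' = {1, 4, 5, 6, 9, 10}
Claimed RHS: A' ∩ B' = {4, 9}
Identity is VALID: LHS = RHS = {4, 9} ✓

Identity is valid. (A ∪ B)' = A' ∩ B' = {4, 9}


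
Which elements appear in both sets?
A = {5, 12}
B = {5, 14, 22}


A ∩ B = elements in both A and B
A = {5, 12}
B = {5, 14, 22}
A ∩ B = {5}

A ∩ B = {5}


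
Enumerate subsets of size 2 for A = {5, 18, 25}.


|A| = 3, so A has C(3,2) = 3 subsets of size 2.
Enumerate by choosing 2 elements from A at a time:
{5, 18}, {5, 25}, {18, 25}

2-element subsets (3 total): {5, 18}, {5, 25}, {18, 25}


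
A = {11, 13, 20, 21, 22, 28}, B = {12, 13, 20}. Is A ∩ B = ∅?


Disjoint means A ∩ B = ∅.
A ∩ B = {13, 20}
A ∩ B ≠ ∅, so A and B are NOT disjoint.

No, A and B are not disjoint (A ∩ B = {13, 20})


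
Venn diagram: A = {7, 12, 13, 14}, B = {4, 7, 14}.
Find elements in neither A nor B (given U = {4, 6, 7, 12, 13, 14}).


A = {7, 12, 13, 14}
B = {4, 7, 14}
Region: in neither A nor B (given U = {4, 6, 7, 12, 13, 14})
Elements: {6}

Elements in neither A nor B (given U = {4, 6, 7, 12, 13, 14}): {6}


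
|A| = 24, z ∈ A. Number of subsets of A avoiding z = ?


Subsets of A avoiding z are subsets of A \ {z}, which has 23 elements.
Count = 2^(n-1) = 2^23
= 8388608

Number of subsets avoiding z = 8388608


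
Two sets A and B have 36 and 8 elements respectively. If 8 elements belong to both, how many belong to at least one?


|A ∪ B| = |A| + |B| - |A ∩ B|
= 36 + 8 - 8
= 36

|A ∪ B| = 36


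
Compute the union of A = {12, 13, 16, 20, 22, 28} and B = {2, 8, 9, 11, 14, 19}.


A ∪ B = all elements in A or B (or both)
A = {12, 13, 16, 20, 22, 28}
B = {2, 8, 9, 11, 14, 19}
A ∪ B = {2, 8, 9, 11, 12, 13, 14, 16, 19, 20, 22, 28}

A ∪ B = {2, 8, 9, 11, 12, 13, 14, 16, 19, 20, 22, 28}


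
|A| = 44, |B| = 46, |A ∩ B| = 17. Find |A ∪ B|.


|A ∪ B| = |A| + |B| - |A ∩ B|
= 44 + 46 - 17
= 73

|A ∪ B| = 73


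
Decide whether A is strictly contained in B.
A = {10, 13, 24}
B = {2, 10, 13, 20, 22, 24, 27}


A ⊂ B requires: A ⊆ B AND A ≠ B.
A ⊆ B? Yes
A = B? No
A ⊂ B: Yes (A is a proper subset of B)

Yes, A ⊂ B


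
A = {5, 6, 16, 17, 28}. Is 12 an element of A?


A = {5, 6, 16, 17, 28}
Checking if 12 is in A
12 is not in A → False

12 ∉ A


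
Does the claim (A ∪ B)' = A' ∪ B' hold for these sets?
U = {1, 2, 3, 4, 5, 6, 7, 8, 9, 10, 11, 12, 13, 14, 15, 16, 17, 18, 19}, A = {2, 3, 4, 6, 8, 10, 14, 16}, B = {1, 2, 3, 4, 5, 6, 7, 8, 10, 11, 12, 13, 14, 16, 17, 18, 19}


LHS: A ∪ B = {1, 2, 3, 4, 5, 6, 7, 8, 10, 11, 12, 13, 14, 16, 17, 18, 19}
(A ∪ B)' = U \ (A ∪ B) = {9, 15}
A' = {1, 5, 7, 9, 11, 12, 13, 15, 17, 18, 19}, B' = {9, 15}
Claimed RHS: A' ∪ B' = {1, 5, 7, 9, 11, 12, 13, 15, 17, 18, 19}
Identity is INVALID: LHS = {9, 15} but the RHS claimed here equals {1, 5, 7, 9, 11, 12, 13, 15, 17, 18, 19}. The correct form is (A ∪ B)' = A' ∩ B'.

Identity is invalid: (A ∪ B)' = {9, 15} but A' ∪ B' = {1, 5, 7, 9, 11, 12, 13, 15, 17, 18, 19}. The correct De Morgan law is (A ∪ B)' = A' ∩ B'.


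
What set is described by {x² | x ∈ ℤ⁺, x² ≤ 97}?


Checking each candidate:
Condition: positive perfect squares ≤ 97
Result = {1, 4, 9, 16, 25, 36, 49, 64, 81}

{1, 4, 9, 16, 25, 36, 49, 64, 81}


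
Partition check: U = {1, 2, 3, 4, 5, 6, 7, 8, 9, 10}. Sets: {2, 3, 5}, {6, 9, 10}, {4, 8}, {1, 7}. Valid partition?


A partition requires: (1) non-empty parts, (2) pairwise disjoint, (3) union = U
Parts: {2, 3, 5}, {6, 9, 10}, {4, 8}, {1, 7}
Union of parts: {1, 2, 3, 4, 5, 6, 7, 8, 9, 10}
U = {1, 2, 3, 4, 5, 6, 7, 8, 9, 10}
All non-empty? True
Pairwise disjoint? True
Covers U? True

Yes, valid partition


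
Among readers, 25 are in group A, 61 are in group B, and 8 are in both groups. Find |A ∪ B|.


|A ∪ B| = |A| + |B| - |A ∩ B|
= 25 + 61 - 8
= 78

|A ∪ B| = 78


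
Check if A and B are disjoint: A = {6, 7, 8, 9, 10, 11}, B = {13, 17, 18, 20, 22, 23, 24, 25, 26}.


Disjoint means A ∩ B = ∅.
A ∩ B = ∅
A ∩ B = ∅, so A and B are disjoint.

Yes, A and B are disjoint


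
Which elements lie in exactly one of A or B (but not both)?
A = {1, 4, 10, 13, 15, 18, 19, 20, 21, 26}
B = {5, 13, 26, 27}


A △ B = (A \ B) ∪ (B \ A) = elements in exactly one of A or B
A \ B = {1, 4, 10, 15, 18, 19, 20, 21}
B \ A = {5, 27}
A △ B = {1, 4, 5, 10, 15, 18, 19, 20, 21, 27}

A △ B = {1, 4, 5, 10, 15, 18, 19, 20, 21, 27}


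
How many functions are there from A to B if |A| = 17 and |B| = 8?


Each of |A| = 17 inputs maps to any of |B| = 8 outputs.
# functions = |B|^|A| = 8^17
= 2251799813685248

Number of functions = 2251799813685248


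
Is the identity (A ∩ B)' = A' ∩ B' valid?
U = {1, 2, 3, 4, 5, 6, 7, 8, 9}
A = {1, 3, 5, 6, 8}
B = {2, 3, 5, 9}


LHS: A ∩ B = {3, 5}
(A ∩ B)' = U \ (A ∩ B) = {1, 2, 4, 6, 7, 8, 9}
A' = {2, 4, 7, 9}, B' = {1, 4, 6, 7, 8}
Claimed RHS: A' ∩ B' = {4, 7}
Identity is INVALID: LHS = {1, 2, 4, 6, 7, 8, 9} but the RHS claimed here equals {4, 7}. The correct form is (A ∩ B)' = A' ∪ B'.

Identity is invalid: (A ∩ B)' = {1, 2, 4, 6, 7, 8, 9} but A' ∩ B' = {4, 7}. The correct De Morgan law is (A ∩ B)' = A' ∪ B'.


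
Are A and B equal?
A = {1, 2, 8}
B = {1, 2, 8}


Two sets are equal iff they have exactly the same elements.
A = {1, 2, 8}
B = {1, 2, 8}
Same elements → A = B

Yes, A = B


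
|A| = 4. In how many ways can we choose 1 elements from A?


C(n,k) = n! / (k!(n-k)!)
C(4,1) = 4! / (1!3!)
= 4

C(4,1) = 4


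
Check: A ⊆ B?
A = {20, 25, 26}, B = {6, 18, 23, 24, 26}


A ⊆ B means every element of A is in B.
Elements in A not in B: {20, 25}
So A ⊄ B.

No, A ⊄ B


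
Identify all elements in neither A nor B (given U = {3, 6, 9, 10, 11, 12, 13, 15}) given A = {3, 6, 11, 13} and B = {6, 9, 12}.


A = {3, 6, 11, 13}
B = {6, 9, 12}
Region: in neither A nor B (given U = {3, 6, 9, 10, 11, 12, 13, 15})
Elements: {10, 15}

Elements in neither A nor B (given U = {3, 6, 9, 10, 11, 12, 13, 15}): {10, 15}


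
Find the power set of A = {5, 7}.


|A| = 2, so |P(A)| = 2^2 = 4
Enumerate subsets by cardinality (0 to 2):
∅, {5}, {7}, {5, 7}

P(A) has 4 subsets: ∅, {5}, {7}, {5, 7}


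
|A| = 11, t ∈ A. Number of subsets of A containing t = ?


Subsets of A containing t correspond to subsets of A \ {t}, which has 10 elements.
Count = 2^(n-1) = 2^10
= 1024

Number of subsets containing t = 1024


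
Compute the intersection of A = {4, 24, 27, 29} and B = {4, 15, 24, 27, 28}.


A ∩ B = elements in both A and B
A = {4, 24, 27, 29}
B = {4, 15, 24, 27, 28}
A ∩ B = {4, 24, 27}

A ∩ B = {4, 24, 27}


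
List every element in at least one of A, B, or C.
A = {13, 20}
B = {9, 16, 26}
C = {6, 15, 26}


A ∪ B = {9, 13, 16, 20, 26}
(A ∪ B) ∪ C = {6, 9, 13, 15, 16, 20, 26}

A ∪ B ∪ C = {6, 9, 13, 15, 16, 20, 26}


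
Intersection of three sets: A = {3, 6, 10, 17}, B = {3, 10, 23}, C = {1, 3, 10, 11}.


A ∩ B = {3, 10}
(A ∩ B) ∩ C = {3, 10}

A ∩ B ∩ C = {3, 10}


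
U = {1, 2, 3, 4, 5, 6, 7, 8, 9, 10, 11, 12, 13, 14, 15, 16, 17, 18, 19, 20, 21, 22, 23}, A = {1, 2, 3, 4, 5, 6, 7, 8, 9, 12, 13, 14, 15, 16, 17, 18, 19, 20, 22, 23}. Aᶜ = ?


Aᶜ = U \ A = elements in U but not in A
U = {1, 2, 3, 4, 5, 6, 7, 8, 9, 10, 11, 12, 13, 14, 15, 16, 17, 18, 19, 20, 21, 22, 23}
A = {1, 2, 3, 4, 5, 6, 7, 8, 9, 12, 13, 14, 15, 16, 17, 18, 19, 20, 22, 23}
Aᶜ = {10, 11, 21}

Aᶜ = {10, 11, 21}


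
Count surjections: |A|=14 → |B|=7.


n = |A| = 14, k = |B| = 7. Surjections via inclusion-exclusion:
S(n,k) = Σ(-1)^i × C(k,i) × (k-i)^n, i=0 to k
i=0: (-1)^0×C(7,0)×7^14 = 678223072849
i=1: (-1)^1×C(7,1)×6^14 = -548549148672
i=2: (-1)^2×C(7,2)×5^14 = 128173828125
i=3: (-1)^3×C(7,3)×4^14 = -9395240960
i=4: (-1)^4×C(7,4)×3^14 = 167403915
i=5: (-1)^5×C(7,5)×2^14 = -344064
i=6: (-1)^6×C(7,6)×1^14 = 7
i=7: (-1)^7×C(7,7)×0^14 = 0
Total = 248619571200

Number of surjections = 248619571200


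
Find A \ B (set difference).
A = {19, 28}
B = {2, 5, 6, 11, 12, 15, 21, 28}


A \ B = elements in A but not in B
A = {19, 28}
B = {2, 5, 6, 11, 12, 15, 21, 28}
Remove from A any elements in B
A \ B = {19}

A \ B = {19}


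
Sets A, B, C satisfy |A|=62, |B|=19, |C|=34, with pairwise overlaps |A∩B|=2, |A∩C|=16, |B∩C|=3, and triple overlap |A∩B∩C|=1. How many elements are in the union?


|A∪B∪C| = |A|+|B|+|C| - |A∩B|-|A∩C|-|B∩C| + |A∩B∩C|
= 62+19+34 - 2-16-3 + 1
= 115 - 21 + 1
= 95

|A ∪ B ∪ C| = 95


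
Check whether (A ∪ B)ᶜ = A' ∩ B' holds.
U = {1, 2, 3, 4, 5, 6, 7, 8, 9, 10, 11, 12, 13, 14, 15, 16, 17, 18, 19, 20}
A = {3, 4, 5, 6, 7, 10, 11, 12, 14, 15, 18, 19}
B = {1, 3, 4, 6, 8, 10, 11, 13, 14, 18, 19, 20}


LHS: A ∪ B = {1, 3, 4, 5, 6, 7, 8, 10, 11, 12, 13, 14, 15, 18, 19, 20}
(A ∪ B)' = U \ (A ∪ B) = {2, 9, 16, 17}
A' = {1, 2, 8, 9, 13, 16, 17, 20}, B' = {2, 5, 7, 9, 12, 15, 16, 17}
Claimed RHS: A' ∩ B' = {2, 9, 16, 17}
Identity is VALID: LHS = RHS = {2, 9, 16, 17} ✓

Identity is valid. (A ∪ B)' = A' ∩ B' = {2, 9, 16, 17}


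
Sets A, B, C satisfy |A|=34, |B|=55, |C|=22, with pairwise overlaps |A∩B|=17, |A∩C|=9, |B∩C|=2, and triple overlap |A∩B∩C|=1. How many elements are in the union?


|A∪B∪C| = |A|+|B|+|C| - |A∩B|-|A∩C|-|B∩C| + |A∩B∩C|
= 34+55+22 - 17-9-2 + 1
= 111 - 28 + 1
= 84

|A ∪ B ∪ C| = 84


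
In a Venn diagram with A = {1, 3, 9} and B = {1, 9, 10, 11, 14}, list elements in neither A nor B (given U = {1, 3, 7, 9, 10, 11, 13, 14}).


A = {1, 3, 9}
B = {1, 9, 10, 11, 14}
Region: in neither A nor B (given U = {1, 3, 7, 9, 10, 11, 13, 14})
Elements: {7, 13}

Elements in neither A nor B (given U = {1, 3, 7, 9, 10, 11, 13, 14}): {7, 13}


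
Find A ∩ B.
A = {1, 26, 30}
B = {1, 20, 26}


A ∩ B = elements in both A and B
A = {1, 26, 30}
B = {1, 20, 26}
A ∩ B = {1, 26}

A ∩ B = {1, 26}


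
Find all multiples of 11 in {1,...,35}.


Checking each candidate:
Condition: multiples of 11 in {1,...,35}
Result = {11, 22, 33}

{11, 22, 33}


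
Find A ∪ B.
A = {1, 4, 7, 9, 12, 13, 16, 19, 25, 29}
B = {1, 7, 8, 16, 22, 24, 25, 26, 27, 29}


A ∪ B = all elements in A or B (or both)
A = {1, 4, 7, 9, 12, 13, 16, 19, 25, 29}
B = {1, 7, 8, 16, 22, 24, 25, 26, 27, 29}
A ∪ B = {1, 4, 7, 8, 9, 12, 13, 16, 19, 22, 24, 25, 26, 27, 29}

A ∪ B = {1, 4, 7, 8, 9, 12, 13, 16, 19, 22, 24, 25, 26, 27, 29}


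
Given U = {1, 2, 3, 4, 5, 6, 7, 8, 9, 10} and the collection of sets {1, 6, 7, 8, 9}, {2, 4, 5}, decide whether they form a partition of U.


A partition requires: (1) non-empty parts, (2) pairwise disjoint, (3) union = U
Parts: {1, 6, 7, 8, 9}, {2, 4, 5}
Union of parts: {1, 2, 4, 5, 6, 7, 8, 9}
U = {1, 2, 3, 4, 5, 6, 7, 8, 9, 10}
All non-empty? True
Pairwise disjoint? True
Covers U? False

No, not a valid partition


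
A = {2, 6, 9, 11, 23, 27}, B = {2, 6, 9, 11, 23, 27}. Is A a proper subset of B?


A ⊂ B requires: A ⊆ B AND A ≠ B.
A ⊆ B? Yes
A = B? Yes
A = B, so A is not a PROPER subset.

No, A is not a proper subset of B


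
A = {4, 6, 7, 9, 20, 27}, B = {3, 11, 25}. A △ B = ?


A △ B = (A \ B) ∪ (B \ A) = elements in exactly one of A or B
A \ B = {4, 6, 7, 9, 20, 27}
B \ A = {3, 11, 25}
A △ B = {3, 4, 6, 7, 9, 11, 20, 25, 27}

A △ B = {3, 4, 6, 7, 9, 11, 20, 25, 27}


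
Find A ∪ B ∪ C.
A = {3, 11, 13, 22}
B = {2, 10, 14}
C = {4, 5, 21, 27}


A ∪ B = {2, 3, 10, 11, 13, 14, 22}
(A ∪ B) ∪ C = {2, 3, 4, 5, 10, 11, 13, 14, 21, 22, 27}

A ∪ B ∪ C = {2, 3, 4, 5, 10, 11, 13, 14, 21, 22, 27}


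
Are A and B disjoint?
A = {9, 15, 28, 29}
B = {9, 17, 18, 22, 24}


Disjoint means A ∩ B = ∅.
A ∩ B = {9}
A ∩ B ≠ ∅, so A and B are NOT disjoint.

No, A and B are not disjoint (A ∩ B = {9})


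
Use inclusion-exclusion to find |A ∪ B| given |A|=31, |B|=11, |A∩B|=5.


|A ∪ B| = |A| + |B| - |A ∩ B|
= 31 + 11 - 5
= 37

|A ∪ B| = 37


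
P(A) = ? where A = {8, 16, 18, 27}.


|A| = 4, so |P(A)| = 2^4 = 16
Enumerate subsets by cardinality (0 to 4):
∅, {8}, {16}, {18}, {27}, {8, 16}, {8, 18}, {8, 27}, {16, 18}, {16, 27}, {18, 27}, {8, 16, 18}, {8, 16, 27}, {8, 18, 27}, {16, 18, 27}, {8, 16, 18, 27}

P(A) has 16 subsets: ∅, {8}, {16}, {18}, {27}, {8, 16}, {8, 18}, {8, 27}, {16, 18}, {16, 27}, {18, 27}, {8, 16, 18}, {8, 16, 27}, {8, 18, 27}, {16, 18, 27}, {8, 16, 18, 27}


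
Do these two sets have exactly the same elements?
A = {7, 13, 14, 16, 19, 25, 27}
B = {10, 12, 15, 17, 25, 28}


Two sets are equal iff they have exactly the same elements.
A = {7, 13, 14, 16, 19, 25, 27}
B = {10, 12, 15, 17, 25, 28}
Differences: {7, 10, 12, 13, 14, 15, 16, 17, 19, 27, 28}
A ≠ B

No, A ≠ B


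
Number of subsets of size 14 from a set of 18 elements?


C(n,k) = n! / (k!(n-k)!)
C(18,14) = 18! / (14!4!)
= 3060

C(18,14) = 3060


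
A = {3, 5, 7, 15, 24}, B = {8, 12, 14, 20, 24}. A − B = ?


A \ B = elements in A but not in B
A = {3, 5, 7, 15, 24}
B = {8, 12, 14, 20, 24}
Remove from A any elements in B
A \ B = {3, 5, 7, 15}

A \ B = {3, 5, 7, 15}


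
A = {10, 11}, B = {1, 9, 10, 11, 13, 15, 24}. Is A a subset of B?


A ⊆ B means every element of A is in B.
All elements of A are in B.
So A ⊆ B.

Yes, A ⊆ B


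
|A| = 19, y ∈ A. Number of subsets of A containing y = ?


Subsets of A containing y correspond to subsets of A \ {y}, which has 18 elements.
Count = 2^(n-1) = 2^18
= 262144

Number of subsets containing y = 262144


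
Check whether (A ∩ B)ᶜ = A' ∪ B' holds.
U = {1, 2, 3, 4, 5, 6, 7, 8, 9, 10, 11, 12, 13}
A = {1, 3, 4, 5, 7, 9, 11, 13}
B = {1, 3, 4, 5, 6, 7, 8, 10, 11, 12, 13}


LHS: A ∩ B = {1, 3, 4, 5, 7, 11, 13}
(A ∩ B)' = U \ (A ∩ B) = {2, 6, 8, 9, 10, 12}
A' = {2, 6, 8, 10, 12}, B' = {2, 9}
Claimed RHS: A' ∪ B' = {2, 6, 8, 9, 10, 12}
Identity is VALID: LHS = RHS = {2, 6, 8, 9, 10, 12} ✓

Identity is valid. (A ∩ B)' = A' ∪ B' = {2, 6, 8, 9, 10, 12}


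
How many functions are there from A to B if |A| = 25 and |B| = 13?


Each of |A| = 25 inputs maps to any of |B| = 13 outputs.
# functions = |B|^|A| = 13^25
= 7056410014866816666030739693

Number of functions = 7056410014866816666030739693


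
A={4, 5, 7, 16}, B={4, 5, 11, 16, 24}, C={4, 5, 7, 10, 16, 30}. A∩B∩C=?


A ∩ B = {4, 5, 16}
(A ∩ B) ∩ C = {4, 5, 16}

A ∩ B ∩ C = {4, 5, 16}


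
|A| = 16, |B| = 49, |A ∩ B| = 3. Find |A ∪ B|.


|A ∪ B| = |A| + |B| - |A ∩ B|
= 16 + 49 - 3
= 62

|A ∪ B| = 62


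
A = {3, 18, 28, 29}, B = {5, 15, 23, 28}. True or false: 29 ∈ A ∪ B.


A = {3, 18, 28, 29}, B = {5, 15, 23, 28}
A ∪ B = all elements in A or B
A ∪ B = {3, 5, 15, 18, 23, 28, 29}
Checking if 29 ∈ A ∪ B
29 is in A ∪ B → True

29 ∈ A ∪ B


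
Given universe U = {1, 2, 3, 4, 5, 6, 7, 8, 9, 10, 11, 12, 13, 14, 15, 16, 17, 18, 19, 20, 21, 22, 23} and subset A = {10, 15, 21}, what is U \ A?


Aᶜ = U \ A = elements in U but not in A
U = {1, 2, 3, 4, 5, 6, 7, 8, 9, 10, 11, 12, 13, 14, 15, 16, 17, 18, 19, 20, 21, 22, 23}
A = {10, 15, 21}
Aᶜ = {1, 2, 3, 4, 5, 6, 7, 8, 9, 11, 12, 13, 14, 16, 17, 18, 19, 20, 22, 23}

Aᶜ = {1, 2, 3, 4, 5, 6, 7, 8, 9, 11, 12, 13, 14, 16, 17, 18, 19, 20, 22, 23}


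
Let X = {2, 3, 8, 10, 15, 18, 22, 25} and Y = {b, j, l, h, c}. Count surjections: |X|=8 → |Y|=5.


n = |X| = 8, k = |Y| = 5. Surjections via inclusion-exclusion:
S(n,k) = Σ(-1)^i × C(k,i) × (k-i)^n, i=0 to k
i=0: (-1)^0×C(5,0)×5^8 = 390625
i=1: (-1)^1×C(5,1)×4^8 = -327680
i=2: (-1)^2×C(5,2)×3^8 = 65610
i=3: (-1)^3×C(5,3)×2^8 = -2560
i=4: (-1)^4×C(5,4)×1^8 = 5
i=5: (-1)^5×C(5,5)×0^8 = 0
Total = 126000

Number of surjections = 126000


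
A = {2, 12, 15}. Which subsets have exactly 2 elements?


|A| = 3, so A has C(3,2) = 3 subsets of size 2.
Enumerate by choosing 2 elements from A at a time:
{2, 12}, {2, 15}, {12, 15}

2-element subsets (3 total): {2, 12}, {2, 15}, {12, 15}


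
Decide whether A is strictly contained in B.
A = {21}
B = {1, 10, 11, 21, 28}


A ⊂ B requires: A ⊆ B AND A ≠ B.
A ⊆ B? Yes
A = B? No
A ⊂ B: Yes (A is a proper subset of B)

Yes, A ⊂ B


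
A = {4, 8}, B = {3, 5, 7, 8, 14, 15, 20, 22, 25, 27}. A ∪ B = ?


A ∪ B = all elements in A or B (or both)
A = {4, 8}
B = {3, 5, 7, 8, 14, 15, 20, 22, 25, 27}
A ∪ B = {3, 4, 5, 7, 8, 14, 15, 20, 22, 25, 27}

A ∪ B = {3, 4, 5, 7, 8, 14, 15, 20, 22, 25, 27}


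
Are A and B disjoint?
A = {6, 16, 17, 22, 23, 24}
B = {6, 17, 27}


Disjoint means A ∩ B = ∅.
A ∩ B = {6, 17}
A ∩ B ≠ ∅, so A and B are NOT disjoint.

No, A and B are not disjoint (A ∩ B = {6, 17})


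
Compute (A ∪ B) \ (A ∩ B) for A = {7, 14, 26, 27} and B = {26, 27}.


A △ B = (A \ B) ∪ (B \ A) = elements in exactly one of A or B
A \ B = {7, 14}
B \ A = ∅
A △ B = {7, 14}

A △ B = {7, 14}


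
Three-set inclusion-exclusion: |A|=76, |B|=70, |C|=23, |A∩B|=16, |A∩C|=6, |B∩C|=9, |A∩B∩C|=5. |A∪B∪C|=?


|A∪B∪C| = |A|+|B|+|C| - |A∩B|-|A∩C|-|B∩C| + |A∩B∩C|
= 76+70+23 - 16-6-9 + 5
= 169 - 31 + 5
= 143

|A ∪ B ∪ C| = 143


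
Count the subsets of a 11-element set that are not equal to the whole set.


Total subsets = 2^n = 2^11 = 2048
Proper subsets exclude the set itself: 2^n - 1
= 2048 - 1
= 2047

Number of proper subsets = 2047


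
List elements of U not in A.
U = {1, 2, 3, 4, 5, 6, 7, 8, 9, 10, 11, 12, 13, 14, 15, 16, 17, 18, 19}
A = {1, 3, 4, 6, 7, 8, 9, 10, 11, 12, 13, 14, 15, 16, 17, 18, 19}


Aᶜ = U \ A = elements in U but not in A
U = {1, 2, 3, 4, 5, 6, 7, 8, 9, 10, 11, 12, 13, 14, 15, 16, 17, 18, 19}
A = {1, 3, 4, 6, 7, 8, 9, 10, 11, 12, 13, 14, 15, 16, 17, 18, 19}
Aᶜ = {2, 5}

Aᶜ = {2, 5}


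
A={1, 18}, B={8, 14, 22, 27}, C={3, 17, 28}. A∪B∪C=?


A ∪ B = {1, 8, 14, 18, 22, 27}
(A ∪ B) ∪ C = {1, 3, 8, 14, 17, 18, 22, 27, 28}

A ∪ B ∪ C = {1, 3, 8, 14, 17, 18, 22, 27, 28}


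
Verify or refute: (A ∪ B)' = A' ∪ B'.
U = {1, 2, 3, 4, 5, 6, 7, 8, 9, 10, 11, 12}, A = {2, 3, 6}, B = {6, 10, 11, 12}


LHS: A ∪ B = {2, 3, 6, 10, 11, 12}
(A ∪ B)' = U \ (A ∪ B) = {1, 4, 5, 7, 8, 9}
A' = {1, 4, 5, 7, 8, 9, 10, 11, 12}, B' = {1, 2, 3, 4, 5, 7, 8, 9}
Claimed RHS: A' ∪ B' = {1, 2, 3, 4, 5, 7, 8, 9, 10, 11, 12}
Identity is INVALID: LHS = {1, 4, 5, 7, 8, 9} but the RHS claimed here equals {1, 2, 3, 4, 5, 7, 8, 9, 10, 11, 12}. The correct form is (A ∪ B)' = A' ∩ B'.

Identity is invalid: (A ∪ B)' = {1, 4, 5, 7, 8, 9} but A' ∪ B' = {1, 2, 3, 4, 5, 7, 8, 9, 10, 11, 12}. The correct De Morgan law is (A ∪ B)' = A' ∩ B'.


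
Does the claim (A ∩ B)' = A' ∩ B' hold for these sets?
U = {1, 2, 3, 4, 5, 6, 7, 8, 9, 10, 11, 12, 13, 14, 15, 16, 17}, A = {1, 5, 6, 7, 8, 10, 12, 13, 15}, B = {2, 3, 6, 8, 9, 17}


LHS: A ∩ B = {6, 8}
(A ∩ B)' = U \ (A ∩ B) = {1, 2, 3, 4, 5, 7, 9, 10, 11, 12, 13, 14, 15, 16, 17}
A' = {2, 3, 4, 9, 11, 14, 16, 17}, B' = {1, 4, 5, 7, 10, 11, 12, 13, 14, 15, 16}
Claimed RHS: A' ∩ B' = {4, 11, 14, 16}
Identity is INVALID: LHS = {1, 2, 3, 4, 5, 7, 9, 10, 11, 12, 13, 14, 15, 16, 17} but the RHS claimed here equals {4, 11, 14, 16}. The correct form is (A ∩ B)' = A' ∪ B'.

Identity is invalid: (A ∩ B)' = {1, 2, 3, 4, 5, 7, 9, 10, 11, 12, 13, 14, 15, 16, 17} but A' ∩ B' = {4, 11, 14, 16}. The correct De Morgan law is (A ∩ B)' = A' ∪ B'.


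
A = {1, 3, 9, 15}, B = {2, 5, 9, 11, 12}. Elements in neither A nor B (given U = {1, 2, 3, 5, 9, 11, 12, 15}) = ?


A = {1, 3, 9, 15}
B = {2, 5, 9, 11, 12}
Region: in neither A nor B (given U = {1, 2, 3, 5, 9, 11, 12, 15})
Elements: ∅

Elements in neither A nor B (given U = {1, 2, 3, 5, 9, 11, 12, 15}): ∅


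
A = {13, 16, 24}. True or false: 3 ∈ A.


A = {13, 16, 24}
Checking if 3 is in A
3 is not in A → False

3 ∉ A


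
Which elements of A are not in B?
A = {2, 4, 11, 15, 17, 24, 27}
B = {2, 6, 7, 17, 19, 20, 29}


A \ B = elements in A but not in B
A = {2, 4, 11, 15, 17, 24, 27}
B = {2, 6, 7, 17, 19, 20, 29}
Remove from A any elements in B
A \ B = {4, 11, 15, 24, 27}

A \ B = {4, 11, 15, 24, 27}


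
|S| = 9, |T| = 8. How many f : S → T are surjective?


n = |S| = 9, k = |T| = 8. Surjections via inclusion-exclusion:
S(n,k) = Σ(-1)^i × C(k,i) × (k-i)^n, i=0 to k
i=0: (-1)^0×C(8,0)×8^9 = 134217728
i=1: (-1)^1×C(8,1)×7^9 = -322828856
i=2: (-1)^2×C(8,2)×6^9 = 282175488
i=3: (-1)^3×C(8,3)×5^9 = -109375000
i=4: (-1)^4×C(8,4)×4^9 = 18350080
i=5: (-1)^5×C(8,5)×3^9 = -1102248
i=6: (-1)^6×C(8,6)×2^9 = 14336
i=7: (-1)^7×C(8,7)×1^9 = -8
i=8: (-1)^8×C(8,8)×0^9 = 0
Total = 1451520

Number of surjections = 1451520


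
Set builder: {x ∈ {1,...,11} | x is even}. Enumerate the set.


Checking each candidate:
Condition: even numbers in {1,...,11}
Result = {2, 4, 6, 8, 10}

{2, 4, 6, 8, 10}


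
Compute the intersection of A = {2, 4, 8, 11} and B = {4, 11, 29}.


A ∩ B = elements in both A and B
A = {2, 4, 8, 11}
B = {4, 11, 29}
A ∩ B = {4, 11}

A ∩ B = {4, 11}


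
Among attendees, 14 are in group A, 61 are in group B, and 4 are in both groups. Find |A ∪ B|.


|A ∪ B| = |A| + |B| - |A ∩ B|
= 14 + 61 - 4
= 71

|A ∪ B| = 71


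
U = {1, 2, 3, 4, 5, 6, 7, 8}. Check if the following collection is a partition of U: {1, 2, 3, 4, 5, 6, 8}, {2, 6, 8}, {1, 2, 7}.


A partition requires: (1) non-empty parts, (2) pairwise disjoint, (3) union = U
Parts: {1, 2, 3, 4, 5, 6, 8}, {2, 6, 8}, {1, 2, 7}
Union of parts: {1, 2, 3, 4, 5, 6, 7, 8}
U = {1, 2, 3, 4, 5, 6, 7, 8}
All non-empty? True
Pairwise disjoint? False
Covers U? True

No, not a valid partition


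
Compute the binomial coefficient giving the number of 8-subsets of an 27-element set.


C(n,k) = n! / (k!(n-k)!)
C(27,8) = 27! / (8!19!)
= 2220075

C(27,8) = 2220075


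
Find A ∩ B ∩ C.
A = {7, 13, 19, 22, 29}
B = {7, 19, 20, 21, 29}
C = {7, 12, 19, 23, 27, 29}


A ∩ B = {7, 19, 29}
(A ∩ B) ∩ C = {7, 19, 29}

A ∩ B ∩ C = {7, 19, 29}


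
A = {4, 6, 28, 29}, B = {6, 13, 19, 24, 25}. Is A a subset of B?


A ⊆ B means every element of A is in B.
Elements in A not in B: {4, 28, 29}
So A ⊄ B.

No, A ⊄ B


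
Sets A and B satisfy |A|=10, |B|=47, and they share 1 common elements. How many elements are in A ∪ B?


|A ∪ B| = |A| + |B| - |A ∩ B|
= 10 + 47 - 1
= 56

|A ∪ B| = 56


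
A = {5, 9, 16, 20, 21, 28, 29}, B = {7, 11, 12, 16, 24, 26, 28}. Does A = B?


Two sets are equal iff they have exactly the same elements.
A = {5, 9, 16, 20, 21, 28, 29}
B = {7, 11, 12, 16, 24, 26, 28}
Differences: {5, 7, 9, 11, 12, 20, 21, 24, 26, 29}
A ≠ B

No, A ≠ B


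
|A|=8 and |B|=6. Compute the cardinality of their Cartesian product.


|A × B| = |A| × |B|
= 8 × 6
= 48

|A × B| = 48


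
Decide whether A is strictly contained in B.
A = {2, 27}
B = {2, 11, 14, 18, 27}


A ⊂ B requires: A ⊆ B AND A ≠ B.
A ⊆ B? Yes
A = B? No
A ⊂ B: Yes (A is a proper subset of B)

Yes, A ⊂ B


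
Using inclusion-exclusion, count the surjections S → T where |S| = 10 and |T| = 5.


n = |S| = 10, k = |T| = 5. Surjections via inclusion-exclusion:
S(n,k) = Σ(-1)^i × C(k,i) × (k-i)^n, i=0 to k
i=0: (-1)^0×C(5,0)×5^10 = 9765625
i=1: (-1)^1×C(5,1)×4^10 = -5242880
i=2: (-1)^2×C(5,2)×3^10 = 590490
i=3: (-1)^3×C(5,3)×2^10 = -10240
i=4: (-1)^4×C(5,4)×1^10 = 5
i=5: (-1)^5×C(5,5)×0^10 = 0
Total = 5103000

Number of surjections = 5103000


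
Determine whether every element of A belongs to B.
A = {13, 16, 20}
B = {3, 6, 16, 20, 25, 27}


A ⊆ B means every element of A is in B.
Elements in A not in B: {13}
So A ⊄ B.

No, A ⊄ B


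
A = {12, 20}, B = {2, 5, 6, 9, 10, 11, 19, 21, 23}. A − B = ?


A \ B = elements in A but not in B
A = {12, 20}
B = {2, 5, 6, 9, 10, 11, 19, 21, 23}
Remove from A any elements in B
A \ B = {12, 20}

A \ B = {12, 20}


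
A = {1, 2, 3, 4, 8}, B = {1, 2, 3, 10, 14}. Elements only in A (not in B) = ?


A = {1, 2, 3, 4, 8}
B = {1, 2, 3, 10, 14}
Region: only in A (not in B)
Elements: {4, 8}

Elements only in A (not in B): {4, 8}


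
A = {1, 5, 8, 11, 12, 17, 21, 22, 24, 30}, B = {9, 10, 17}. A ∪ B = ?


A ∪ B = all elements in A or B (or both)
A = {1, 5, 8, 11, 12, 17, 21, 22, 24, 30}
B = {9, 10, 17}
A ∪ B = {1, 5, 8, 9, 10, 11, 12, 17, 21, 22, 24, 30}

A ∪ B = {1, 5, 8, 9, 10, 11, 12, 17, 21, 22, 24, 30}


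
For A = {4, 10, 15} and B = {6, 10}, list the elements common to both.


A ∩ B = elements in both A and B
A = {4, 10, 15}
B = {6, 10}
A ∩ B = {10}

A ∩ B = {10}


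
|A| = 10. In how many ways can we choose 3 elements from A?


C(n,k) = n! / (k!(n-k)!)
C(10,3) = 10! / (3!7!)
= 120

C(10,3) = 120


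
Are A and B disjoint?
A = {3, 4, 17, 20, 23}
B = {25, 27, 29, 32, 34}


Disjoint means A ∩ B = ∅.
A ∩ B = ∅
A ∩ B = ∅, so A and B are disjoint.

Yes, A and B are disjoint


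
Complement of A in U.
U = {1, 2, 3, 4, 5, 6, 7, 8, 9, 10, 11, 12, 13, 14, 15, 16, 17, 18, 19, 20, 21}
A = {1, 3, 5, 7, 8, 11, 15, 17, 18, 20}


Aᶜ = U \ A = elements in U but not in A
U = {1, 2, 3, 4, 5, 6, 7, 8, 9, 10, 11, 12, 13, 14, 15, 16, 17, 18, 19, 20, 21}
A = {1, 3, 5, 7, 8, 11, 15, 17, 18, 20}
Aᶜ = {2, 4, 6, 9, 10, 12, 13, 14, 16, 19, 21}

Aᶜ = {2, 4, 6, 9, 10, 12, 13, 14, 16, 19, 21}


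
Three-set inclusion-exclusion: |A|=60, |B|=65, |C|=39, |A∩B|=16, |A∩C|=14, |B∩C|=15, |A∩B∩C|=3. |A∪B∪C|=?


|A∪B∪C| = |A|+|B|+|C| - |A∩B|-|A∩C|-|B∩C| + |A∩B∩C|
= 60+65+39 - 16-14-15 + 3
= 164 - 45 + 3
= 122

|A ∪ B ∪ C| = 122


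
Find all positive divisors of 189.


Checking each candidate:
Condition: positive divisors of 189
Result = {1, 3, 7, 9, 21, 27, 63, 189}

{1, 3, 7, 9, 21, 27, 63, 189}


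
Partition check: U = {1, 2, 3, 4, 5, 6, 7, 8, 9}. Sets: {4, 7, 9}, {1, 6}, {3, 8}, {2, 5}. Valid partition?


A partition requires: (1) non-empty parts, (2) pairwise disjoint, (3) union = U
Parts: {4, 7, 9}, {1, 6}, {3, 8}, {2, 5}
Union of parts: {1, 2, 3, 4, 5, 6, 7, 8, 9}
U = {1, 2, 3, 4, 5, 6, 7, 8, 9}
All non-empty? True
Pairwise disjoint? True
Covers U? True

Yes, valid partition


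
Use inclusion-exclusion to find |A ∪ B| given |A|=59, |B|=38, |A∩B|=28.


|A ∪ B| = |A| + |B| - |A ∩ B|
= 59 + 38 - 28
= 69

|A ∪ B| = 69


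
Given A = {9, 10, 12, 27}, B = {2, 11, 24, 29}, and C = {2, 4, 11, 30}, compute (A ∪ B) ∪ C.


A ∪ B = {2, 9, 10, 11, 12, 24, 27, 29}
(A ∪ B) ∪ C = {2, 4, 9, 10, 11, 12, 24, 27, 29, 30}

A ∪ B ∪ C = {2, 4, 9, 10, 11, 12, 24, 27, 29, 30}


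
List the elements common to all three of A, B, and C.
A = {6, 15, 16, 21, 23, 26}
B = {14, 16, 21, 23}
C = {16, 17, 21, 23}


A ∩ B = {16, 21, 23}
(A ∩ B) ∩ C = {16, 21, 23}

A ∩ B ∩ C = {16, 21, 23}


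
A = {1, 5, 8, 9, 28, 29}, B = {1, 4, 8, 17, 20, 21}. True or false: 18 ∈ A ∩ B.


A = {1, 5, 8, 9, 28, 29}, B = {1, 4, 8, 17, 20, 21}
A ∩ B = elements in both A and B
A ∩ B = {1, 8}
Checking if 18 ∈ A ∩ B
18 is not in A ∩ B → False

18 ∉ A ∩ B


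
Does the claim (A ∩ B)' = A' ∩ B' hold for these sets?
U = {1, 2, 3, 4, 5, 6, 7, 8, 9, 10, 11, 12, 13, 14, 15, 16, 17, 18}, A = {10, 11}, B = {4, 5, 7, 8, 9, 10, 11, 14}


LHS: A ∩ B = {10, 11}
(A ∩ B)' = U \ (A ∩ B) = {1, 2, 3, 4, 5, 6, 7, 8, 9, 12, 13, 14, 15, 16, 17, 18}
A' = {1, 2, 3, 4, 5, 6, 7, 8, 9, 12, 13, 14, 15, 16, 17, 18}, B' = {1, 2, 3, 6, 12, 13, 15, 16, 17, 18}
Claimed RHS: A' ∩ B' = {1, 2, 3, 6, 12, 13, 15, 16, 17, 18}
Identity is INVALID: LHS = {1, 2, 3, 4, 5, 6, 7, 8, 9, 12, 13, 14, 15, 16, 17, 18} but the RHS claimed here equals {1, 2, 3, 6, 12, 13, 15, 16, 17, 18}. The correct form is (A ∩ B)' = A' ∪ B'.

Identity is invalid: (A ∩ B)' = {1, 2, 3, 4, 5, 6, 7, 8, 9, 12, 13, 14, 15, 16, 17, 18} but A' ∩ B' = {1, 2, 3, 6, 12, 13, 15, 16, 17, 18}. The correct De Morgan law is (A ∩ B)' = A' ∪ B'.


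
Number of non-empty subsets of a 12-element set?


Total subsets = 2^n = 2^12 = 4096
Non-empty subsets exclude the empty set: 2^n - 1
= 4096 - 1
= 4095

Number of non-empty subsets = 4095


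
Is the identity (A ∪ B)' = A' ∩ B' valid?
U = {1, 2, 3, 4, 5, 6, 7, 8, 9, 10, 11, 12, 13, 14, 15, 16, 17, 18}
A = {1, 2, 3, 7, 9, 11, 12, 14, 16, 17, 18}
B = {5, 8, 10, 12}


LHS: A ∪ B = {1, 2, 3, 5, 7, 8, 9, 10, 11, 12, 14, 16, 17, 18}
(A ∪ B)' = U \ (A ∪ B) = {4, 6, 13, 15}
A' = {4, 5, 6, 8, 10, 13, 15}, B' = {1, 2, 3, 4, 6, 7, 9, 11, 13, 14, 15, 16, 17, 18}
Claimed RHS: A' ∩ B' = {4, 6, 13, 15}
Identity is VALID: LHS = RHS = {4, 6, 13, 15} ✓

Identity is valid. (A ∪ B)' = A' ∩ B' = {4, 6, 13, 15}
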